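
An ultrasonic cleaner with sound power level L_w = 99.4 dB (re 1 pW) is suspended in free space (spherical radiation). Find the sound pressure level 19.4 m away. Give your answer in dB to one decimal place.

62.7 dB

L_p = L_w − 10·log₁₀(4π·r²) with r = 19.4 m.
4π·r² = 4729 m², 10·log₁₀ of that is 36.748 dB.
L_p = 99.4 − 36.748 = 62.65 dB.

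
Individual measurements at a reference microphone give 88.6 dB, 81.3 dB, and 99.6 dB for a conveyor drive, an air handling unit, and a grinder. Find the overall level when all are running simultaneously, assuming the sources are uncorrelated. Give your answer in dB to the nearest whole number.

100 dB

Incoherent sources combine by intensity addition: L_total = 10·log₁₀(Σ 10^(L_i/10)).
Σ 10^(L/10) = 10^(88.6/10) + 10^(81.3/10) + 10^(99.6/10) = 9.979e+09.
L_total = 10·log₁₀(9.979e+09) = 99.99 dB.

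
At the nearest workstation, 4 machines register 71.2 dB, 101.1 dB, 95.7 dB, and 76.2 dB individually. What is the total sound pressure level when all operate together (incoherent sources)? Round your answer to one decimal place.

For uncorrelated sources the intensities add, so convert each level to linear form, sum, and take 10·log₁₀ of the total.
Σ 10^(L/10) = 10^(71.2/10) + 10^(101.1/10) + 10^(95.7/10) + 10^(76.2/10) = 1.665e+10.
L_total = 10·log₁₀(1.665e+10) = 102.21 dB.

102.2 dB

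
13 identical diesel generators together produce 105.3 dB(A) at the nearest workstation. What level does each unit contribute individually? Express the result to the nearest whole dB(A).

94 dB(A)

13 equal contributions raise the level by 10·log₁₀ 13 = 11.139 dB, so each unit alone gives 105.3 − 11.139.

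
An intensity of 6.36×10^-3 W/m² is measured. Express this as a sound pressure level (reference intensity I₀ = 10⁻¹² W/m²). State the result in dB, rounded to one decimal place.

Dividing by I₀ shifts the exponent by 12: I/I₀ = 6.36×10^9.
L = 10·(0.8035 + 9) = 98.03 dB.

98.0 dB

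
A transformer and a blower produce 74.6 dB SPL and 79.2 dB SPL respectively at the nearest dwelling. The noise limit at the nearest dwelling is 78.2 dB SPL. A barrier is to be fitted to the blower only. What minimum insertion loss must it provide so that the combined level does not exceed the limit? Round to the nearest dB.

Everything except the blower sums to 10^(74.6/10) = 2.884e+07 in linear terms, 74.60 dB SPL.
To meet 78.2 dB SPL overall, the treated blower may contribute at most 10^(78.2/10) − 2.884e+07 = 3.723e+07, i.e. 75.71 dB SPL.
So the blower must be reduced from 79.2 to 75.71 dB SPL: IL = 3.49 dB.

3 dB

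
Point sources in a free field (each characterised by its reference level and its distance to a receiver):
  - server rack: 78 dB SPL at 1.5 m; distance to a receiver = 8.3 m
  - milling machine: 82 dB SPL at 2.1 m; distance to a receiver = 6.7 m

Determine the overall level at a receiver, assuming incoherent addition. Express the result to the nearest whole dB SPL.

Apply inverse-square spreading to bring every level to the receiver, then sum 10^(L/10).
server rack: 78 − 20·log₁₀(8.3/1.5) = 78 − 14.86 = 63.14 dB SPL.
milling machine: 82 − 20·log₁₀(6.7/2.1) = 82 − 10.08 = 71.92 dB SPL.
Σ 10^(L/10) = 1.763e+07 → L_total = 10·log₁₀(1.763e+07) = 72.46 dB SPL.

72 dB SPL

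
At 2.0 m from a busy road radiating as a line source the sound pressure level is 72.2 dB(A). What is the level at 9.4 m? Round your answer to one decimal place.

Line-source attenuation: ΔL = 10·log₁₀(r₂/r₁) = 10·log₁₀(9.4/2.0) = 6.721 dB.
L₂ = 72.2 − 10·log₁₀(9.4/2.0) = 72.2 − 6.721 = 65.48 dB(A).

65.5 dB(A)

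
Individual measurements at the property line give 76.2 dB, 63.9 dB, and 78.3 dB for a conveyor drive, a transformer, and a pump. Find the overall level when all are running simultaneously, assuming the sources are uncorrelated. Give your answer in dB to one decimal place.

Incoherent sources combine by intensity addition: L_total = 10·log₁₀(Σ 10^(L_i/10)).
Σ 10^(L/10) = 10^(76.2/10) + 10^(63.9/10) + 10^(78.3/10) = 1.117e+08.
L_total = 10·log₁₀(1.117e+08) = 80.48 dB.

80.5 dB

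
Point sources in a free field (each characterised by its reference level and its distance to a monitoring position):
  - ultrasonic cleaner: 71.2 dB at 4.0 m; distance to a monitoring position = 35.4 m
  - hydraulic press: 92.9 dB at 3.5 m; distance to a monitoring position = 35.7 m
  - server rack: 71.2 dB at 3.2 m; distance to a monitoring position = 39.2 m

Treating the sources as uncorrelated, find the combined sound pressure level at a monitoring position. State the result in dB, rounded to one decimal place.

First find each source's level at the receiver (point-source: −20·log₁₀(r/r_ref)), then combine on an intensity basis.
ultrasonic cleaner: 71.2 − 20·log₁₀(35.4/4.0) = 71.2 − 18.94 = 52.26 dB.
hydraulic press: 92.9 − 20·log₁₀(35.7/3.5) = 92.9 − 20.17 = 72.73 dB.
server rack: 71.2 − 20·log₁₀(39.2/3.2) = 71.2 − 21.76 = 49.44 dB.
Σ 10^(L/10) = 1.900e+07 → L_total = 10·log₁₀(1.900e+07) = 72.79 dB.

72.8 dB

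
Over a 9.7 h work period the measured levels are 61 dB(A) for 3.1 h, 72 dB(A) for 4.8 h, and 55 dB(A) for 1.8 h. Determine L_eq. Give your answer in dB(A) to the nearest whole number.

69 dB(A)

The energy average is taken in the linear domain: L_eq = 10·log₁₀[(Σ tᵢ·10^(Lᵢ/10))/T], T = 9.7 h.
Σ tᵢ·10^(Lᵢ/10) = 3.1·10^(61/10) + 4.8·10^(72/10) + 1.8·10^(55/10) = 8.055e+07.
L_eq = 10·log₁₀(8.055e+07/9.7) = 69.19 dB(A).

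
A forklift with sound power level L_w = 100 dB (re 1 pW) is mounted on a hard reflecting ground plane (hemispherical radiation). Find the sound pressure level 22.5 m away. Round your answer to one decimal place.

65.0 dB

L_p = L_w − 10·log₁₀(2π·r²) with r = 22.5 m.
2π·r² = 3181 m², 10·log₁₀ of that is 35.025 dB.
L_p = 100 − 35.025 = 64.97 dB.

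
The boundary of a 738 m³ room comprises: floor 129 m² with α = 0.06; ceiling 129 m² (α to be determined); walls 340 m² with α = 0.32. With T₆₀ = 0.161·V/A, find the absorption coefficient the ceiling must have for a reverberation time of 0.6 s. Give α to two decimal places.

A = 0.161·V/T₆₀ = 0.161·738/0.6 = 198.03 m² sabins.
Absorption from the other surfaces = 129·0.06 + 340·0.32 = 116.54 m², so the ceiling must supply 81.49 m² over 129 m².
α = 81.49/129 = 0.632.

0.63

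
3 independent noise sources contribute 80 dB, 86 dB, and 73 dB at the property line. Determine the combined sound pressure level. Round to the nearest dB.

For uncorrelated sources the intensities add, so convert each level to linear form, sum, and take 10·log₁₀ of the total.
Σ 10^(L/10) = 10^(80/10) + 10^(86/10) + 10^(73/10) = 5.181e+08.
L_total = 10·log₁₀(5.181e+08) = 87.14 dB.

87 dB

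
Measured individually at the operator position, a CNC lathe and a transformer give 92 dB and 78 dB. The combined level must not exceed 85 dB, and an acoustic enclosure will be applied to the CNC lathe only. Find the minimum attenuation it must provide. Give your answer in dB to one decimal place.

8.0 dB

The untreated sources together contribute 10^(78/10) = 6.310e+07, i.e. 78.00 dB.
The limit corresponds to 10^(85/10) = 3.162e+08; subtracting the fixed part leaves 2.531e+08 for the CNC lathe, i.e. 84.03 dB.
Required insertion loss = 92 − 84.03 = 7.97 dB.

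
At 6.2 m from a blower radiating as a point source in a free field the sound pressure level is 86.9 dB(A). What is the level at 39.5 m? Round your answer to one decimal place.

Point-source attenuation: ΔL = 20·log₁₀(r₂/r₁) = 20·log₁₀(39.5/6.2) = 16.084 dB.
L₂ = 86.9 − 20·log₁₀(39.5/6.2) = 86.9 − 16.084 = 70.82 dB(A).

70.8 dB(A)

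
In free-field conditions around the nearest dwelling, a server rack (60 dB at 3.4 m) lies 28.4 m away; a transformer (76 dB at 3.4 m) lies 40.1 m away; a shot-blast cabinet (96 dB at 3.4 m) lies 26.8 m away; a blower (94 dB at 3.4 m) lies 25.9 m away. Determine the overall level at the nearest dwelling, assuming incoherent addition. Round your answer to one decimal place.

80.3 dB

First find each source's level at the receiver (point-source: −20·log₁₀(r/r_ref)), then combine on an intensity basis.
server rack: 60 − 20·log₁₀(28.4/3.4) = 60 − 18.44 = 41.56 dB.
transformer: 76 − 20·log₁₀(40.1/3.4) = 76 − 21.43 = 54.57 dB.
shot-blast cabinet: 96 − 20·log₁₀(26.8/3.4) = 96 − 17.93 = 78.07 dB.
blower: 94 − 20·log₁₀(25.9/3.4) = 94 − 17.64 = 76.36 dB.
Σ 10^(L/10) = 1.077e+08 → L_total = 10·log₁₀(1.077e+08) = 80.32 dB.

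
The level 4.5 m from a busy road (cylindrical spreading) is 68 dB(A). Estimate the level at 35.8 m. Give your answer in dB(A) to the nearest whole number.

For a line source, L₂ = L₁ − 10·log₁₀(r₂/r₁).
L₂ = 68 − 10·log₁₀(35.8/4.5) = 68 − 9.007 = 58.99 dB(A).

59 dB(A)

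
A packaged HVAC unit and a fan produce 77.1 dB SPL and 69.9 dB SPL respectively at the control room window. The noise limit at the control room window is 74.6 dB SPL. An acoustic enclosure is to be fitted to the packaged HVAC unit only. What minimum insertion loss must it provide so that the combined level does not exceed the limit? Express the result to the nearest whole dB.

4 dB

Fixed contribution from the other source: Σ 10^(L/10) = 10^(69.9/10) = 9.772e+06 (69.90 dB SPL).
To meet 74.6 dB SPL overall, the treated packaged HVAC unit may contribute at most 10^(74.6/10) − 9.772e+06 = 1.907e+07, i.e. 72.80 dB SPL.
So the packaged HVAC unit must be reduced from 77.1 to 72.80 dB SPL: IL = 4.30 dB.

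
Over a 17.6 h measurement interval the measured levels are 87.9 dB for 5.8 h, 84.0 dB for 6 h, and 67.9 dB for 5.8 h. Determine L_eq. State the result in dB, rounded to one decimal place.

L_eq = 10·log₁₀[(1/T)·Σ tᵢ·10^(Lᵢ/10)] with T = 17.6 h.
Σ tᵢ·10^(Lᵢ/10) = 5.8·10^(87.9/10) + 6·10^(84.0/10) + 5.8·10^(67.9/10) = 5.119e+09.
L_eq = 10·log₁₀(5.119e+09/17.6) = 84.64 dB.

84.6 dB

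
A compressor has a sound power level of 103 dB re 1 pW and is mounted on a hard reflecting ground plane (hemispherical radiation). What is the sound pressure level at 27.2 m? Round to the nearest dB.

L_p = L_w − 10·log₁₀(2π·r²) with r = 27.2 m.
2π·r² = 4649 m², 10·log₁₀ of that is 36.673 dB.
L_p = 103 − 36.673 = 66.33 dB.

66 dB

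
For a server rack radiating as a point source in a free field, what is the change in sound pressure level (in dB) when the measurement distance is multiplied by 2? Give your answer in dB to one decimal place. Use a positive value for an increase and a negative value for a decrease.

Point-source spreading: ΔL = −20·log₁₀(r₂/r₁).
ΔL = −20·log₁₀(2) = -6.02 dB.

-6.0 dB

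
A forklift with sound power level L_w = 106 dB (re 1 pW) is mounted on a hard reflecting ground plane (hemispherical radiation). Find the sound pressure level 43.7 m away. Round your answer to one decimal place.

65.2 dB

Free-field hemispherical radiation: L_p = L_w − 10·log₁₀(2π·r²), r = 43.7 m.
2π·r² = 1.2e+04 m², 10·log₁₀ of that is 40.791 dB.
L_p = 106 − 40.791 = 65.21 dB.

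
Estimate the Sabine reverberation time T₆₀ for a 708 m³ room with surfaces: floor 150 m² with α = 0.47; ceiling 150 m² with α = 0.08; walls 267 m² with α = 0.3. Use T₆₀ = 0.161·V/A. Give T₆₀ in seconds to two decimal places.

0.70 s

Summing Sᵢαᵢ: 150·0.47 + 150·0.08 + 267·0.3 = 162.60 m².
T₆₀ = 0.161·V/A = 0.161·708/162.60 = 0.701 s.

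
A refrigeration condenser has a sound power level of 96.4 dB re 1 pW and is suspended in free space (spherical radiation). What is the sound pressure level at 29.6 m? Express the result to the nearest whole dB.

56 dB

The power spreads over a sphere of area 4π·r², so L_p = L_w − 10·log₁₀(4π·r²).
4π·r² = 1.101e+04 m², 10·log₁₀ of that is 40.418 dB.
L_p = 96.4 − 40.418 = 55.98 dB.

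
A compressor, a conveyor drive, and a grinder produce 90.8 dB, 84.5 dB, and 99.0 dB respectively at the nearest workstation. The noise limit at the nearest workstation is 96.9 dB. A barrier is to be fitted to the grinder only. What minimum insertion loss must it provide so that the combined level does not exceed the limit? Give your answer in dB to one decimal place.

3.7 dB

Everything except the grinder sums to 10^(90.8/10) + 10^(84.5/10) = 1.484e+09 in linear terms, 91.71 dB.
To meet 96.9 dB overall, the treated grinder may contribute at most 10^(96.9/10) − 1.484e+09 = 3.414e+09, i.e. 95.33 dB.
So the grinder must be reduced from 99.0 to 95.33 dB: IL = 3.67 dB.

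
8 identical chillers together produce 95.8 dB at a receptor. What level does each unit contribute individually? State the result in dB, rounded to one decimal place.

86.8 dB

Dividing the total intensity by 8 lowers the level by 10·log₁₀ 8 = 9.031 dB: L₁ = 95.8 − 9.031.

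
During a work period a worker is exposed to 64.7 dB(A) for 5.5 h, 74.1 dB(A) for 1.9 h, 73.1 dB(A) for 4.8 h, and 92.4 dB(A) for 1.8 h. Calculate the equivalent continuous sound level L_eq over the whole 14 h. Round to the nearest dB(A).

84 dB(A)

L_eq = 10·log₁₀[(1/T)·Σ tᵢ·10^(Lᵢ/10)] with T = 14 h.
Σ tᵢ·10^(Lᵢ/10) = 5.5·10^(64.7/10) + 1.9·10^(74.1/10) + 4.8·10^(73.1/10) + 1.8·10^(92.4/10) = 3.291e+09.
L_eq = 10·log₁₀(3.291e+09/14) = 83.71 dB(A).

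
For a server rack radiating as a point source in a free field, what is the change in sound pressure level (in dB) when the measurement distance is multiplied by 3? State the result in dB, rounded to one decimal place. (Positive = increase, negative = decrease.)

With spherical spreading the level changes by −20·log₁₀(r₂/r₁).
ΔL = −20·log₁₀(3) = -9.54 dB.

-9.5 dB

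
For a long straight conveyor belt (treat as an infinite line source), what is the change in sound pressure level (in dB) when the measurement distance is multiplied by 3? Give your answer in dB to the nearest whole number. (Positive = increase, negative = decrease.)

With cylindrical spreading the level changes by −10·log₁₀(r₂/r₁).
ΔL = −10·log₁₀(3) = -4.77 dB.

-5 dB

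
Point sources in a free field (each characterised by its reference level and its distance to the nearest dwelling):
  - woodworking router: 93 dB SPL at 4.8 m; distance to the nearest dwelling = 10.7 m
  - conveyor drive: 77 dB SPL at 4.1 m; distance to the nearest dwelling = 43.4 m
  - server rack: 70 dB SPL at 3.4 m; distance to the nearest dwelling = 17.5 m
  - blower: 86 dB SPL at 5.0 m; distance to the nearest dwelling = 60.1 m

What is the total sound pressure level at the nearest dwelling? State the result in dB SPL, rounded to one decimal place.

86.1 dB SPL

Apply inverse-square spreading to bring every level to the receiver, then sum 10^(L/10).
woodworking router: 93 − 20·log₁₀(10.7/4.8) = 93 − 6.96 = 86.04 dB SPL.
conveyor drive: 77 − 20·log₁₀(43.4/4.1) = 77 − 20.49 = 56.51 dB SPL.
server rack: 70 − 20·log₁₀(17.5/3.4) = 70 − 14.23 = 55.77 dB SPL.
blower: 86 − 20·log₁₀(60.1/5.0) = 86 − 21.60 = 64.40 dB SPL.
Σ 10^(L/10) = 4.051e+08 → L_total = 10·log₁₀(4.051e+08) = 86.08 dB SPL.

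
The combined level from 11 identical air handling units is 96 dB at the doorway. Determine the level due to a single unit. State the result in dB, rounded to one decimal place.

85.6 dB

11 equal contributions raise the level by 10·log₁₀ 11 = 10.414 dB, so each unit alone gives 96 − 10.414.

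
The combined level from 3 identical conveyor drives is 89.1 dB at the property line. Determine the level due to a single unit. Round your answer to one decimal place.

3 equal contributions raise the level by 10·log₁₀ 3 = 4.771 dB, so each unit alone gives 89.1 − 4.771.

84.3 dB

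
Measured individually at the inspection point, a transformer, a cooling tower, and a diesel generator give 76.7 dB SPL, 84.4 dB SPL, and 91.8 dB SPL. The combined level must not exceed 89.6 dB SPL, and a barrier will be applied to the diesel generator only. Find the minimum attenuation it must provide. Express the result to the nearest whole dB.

Everything except the diesel generator sums to 10^(76.7/10) + 10^(84.4/10) = 3.222e+08 in linear terms, 85.08 dB SPL.
The limit corresponds to 10^(89.6/10) = 9.120e+08; subtracting the fixed part leaves 5.898e+08 for the diesel generator, i.e. 87.71 dB SPL.
Required insertion loss = 91.8 − 87.71 = 4.09 dB.

4 dB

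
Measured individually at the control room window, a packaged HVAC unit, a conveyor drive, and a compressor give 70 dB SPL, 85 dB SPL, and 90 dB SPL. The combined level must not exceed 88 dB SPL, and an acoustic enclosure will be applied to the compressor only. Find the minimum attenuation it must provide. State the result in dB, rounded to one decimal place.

Everything except the compressor sums to 10^(70/10) + 10^(85/10) = 3.262e+08 in linear terms, 85.14 dB SPL.
To meet 88 dB SPL overall, the treated compressor may contribute at most 10^(88/10) − 3.262e+08 = 3.047e+08, i.e. 84.84 dB SPL.
So the compressor must be reduced from 90 to 84.84 dB SPL: IL = 5.16 dB.

5.2 dB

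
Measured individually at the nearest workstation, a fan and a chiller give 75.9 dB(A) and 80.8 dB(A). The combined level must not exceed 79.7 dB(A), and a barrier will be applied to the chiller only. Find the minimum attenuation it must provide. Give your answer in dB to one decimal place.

3.4 dB

Everything except the chiller sums to 10^(75.9/10) = 3.890e+07 in linear terms, 75.90 dB(A).
The limit corresponds to 10^(79.7/10) = 9.333e+07; subtracting the fixed part leaves 5.442e+07 for the chiller, i.e. 77.36 dB(A).
So the chiller must be reduced from 80.8 to 77.36 dB(A): IL = 3.44 dB.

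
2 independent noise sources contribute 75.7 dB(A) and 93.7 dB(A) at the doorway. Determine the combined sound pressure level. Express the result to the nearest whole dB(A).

Incoherent sources combine by intensity addition: L_total = 10·log₁₀(Σ 10^(L_i/10)).
Σ 10^(L/10) = 10^(75.7/10) + 10^(93.7/10) = 2.381e+09.
L_total = 10·log₁₀(2.381e+09) = 93.77 dB(A).

94 dB(A)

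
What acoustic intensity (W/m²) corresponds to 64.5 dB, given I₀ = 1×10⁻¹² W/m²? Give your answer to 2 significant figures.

I/I₀ = 10^(64.5/10) = 2.818e+06, so I = 2.818e+06 × 10⁻¹² W/m².

2.8e-06 W/m²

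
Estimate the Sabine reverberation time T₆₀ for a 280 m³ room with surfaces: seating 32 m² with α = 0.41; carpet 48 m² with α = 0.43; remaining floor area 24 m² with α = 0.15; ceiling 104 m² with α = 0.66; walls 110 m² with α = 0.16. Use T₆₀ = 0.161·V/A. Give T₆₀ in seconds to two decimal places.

0.36 s

A = Σ Sᵢαᵢ = 32·0.41 + 48·0.43 + 24·0.15 + 104·0.66 + 110·0.16 = 123.60 m².
T₆₀ = 0.161·V/A = 0.161·280/123.60 = 0.365 s.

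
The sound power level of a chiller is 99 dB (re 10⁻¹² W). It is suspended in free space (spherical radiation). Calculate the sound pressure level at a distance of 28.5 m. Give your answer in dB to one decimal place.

58.9 dB

The power spreads over a sphere of area 4π·r², so L_p = L_w − 10·log₁₀(4π·r²).
4π·r² = 1.021e+04 m², 10·log₁₀ of that is 40.089 dB.
L_p = 99 − 40.089 = 58.91 dB.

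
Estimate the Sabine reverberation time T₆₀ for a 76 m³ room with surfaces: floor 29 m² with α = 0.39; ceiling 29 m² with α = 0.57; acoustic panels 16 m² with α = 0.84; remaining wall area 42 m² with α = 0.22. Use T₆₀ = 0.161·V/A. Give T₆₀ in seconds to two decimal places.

Total absorption A = 29·0.39 + 29·0.57 + 16·0.84 + 42·0.22 = 50.52 m² sabins.
T₆₀ = 0.161·V/A = 0.161·76/50.52 = 0.242 s.

0.24 s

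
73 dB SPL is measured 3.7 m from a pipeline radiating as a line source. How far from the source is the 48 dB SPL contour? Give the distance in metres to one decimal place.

Line-source spreading drops the level by 10·log₁₀(r₂/r₁); inverting, r₂/r₁ = 10^(ΔL/10).
r₂ = 3.7·10^((73−48)/10) = 3.7·10^(25.0/10) = 1170.04 m.

1170.0 m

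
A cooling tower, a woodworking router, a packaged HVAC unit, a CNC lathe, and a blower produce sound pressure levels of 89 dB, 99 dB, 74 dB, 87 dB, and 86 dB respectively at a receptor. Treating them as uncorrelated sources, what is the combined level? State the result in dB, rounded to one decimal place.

For uncorrelated sources the intensities add, so convert each level to linear form, sum, and take 10·log₁₀ of the total.
Σ 10^(L/10) = 10^(89/10) + 10^(99/10) + 10^(74/10) + 10^(87/10) + 10^(86/10) = 9.662e+09.
L_total = 10·log₁₀(9.662e+09) = 99.85 dB.

99.9 dB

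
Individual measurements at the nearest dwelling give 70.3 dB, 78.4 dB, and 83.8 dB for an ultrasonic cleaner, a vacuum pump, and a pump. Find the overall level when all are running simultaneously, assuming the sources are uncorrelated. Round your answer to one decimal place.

85.0 dB

Incoherent sources combine by intensity addition: L_total = 10·log₁₀(Σ 10^(L_i/10)).
Σ 10^(L/10) = 10^(70.3/10) + 10^(78.4/10) + 10^(83.8/10) = 3.198e+08.
L_total = 10·log₁₀(3.198e+08) = 85.05 dB.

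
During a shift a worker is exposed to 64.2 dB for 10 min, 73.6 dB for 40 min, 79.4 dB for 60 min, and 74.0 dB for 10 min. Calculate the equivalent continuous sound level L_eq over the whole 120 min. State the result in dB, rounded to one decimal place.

Weight each interval's intensity by its duration and average over T = 120 min:
Σ tᵢ·10^(Lᵢ/10) = 10·10^(64.2/10) + 40·10^(73.6/10) + 60·10^(79.4/10) + 10·10^(74.0/10) = 6.420e+09.
L_eq = 10·log₁₀(6.420e+09/120) = 77.28 dB.

77.3 dB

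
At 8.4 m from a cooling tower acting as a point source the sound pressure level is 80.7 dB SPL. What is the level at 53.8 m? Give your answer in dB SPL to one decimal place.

Point-source attenuation: ΔL = 20·log₁₀(r₂/r₁) = 20·log₁₀(53.8/8.4) = 16.130 dB.
L₂ = 80.7 − 20·log₁₀(53.8/8.4) = 80.7 − 16.130 = 64.57 dB SPL.

64.6 dB SPL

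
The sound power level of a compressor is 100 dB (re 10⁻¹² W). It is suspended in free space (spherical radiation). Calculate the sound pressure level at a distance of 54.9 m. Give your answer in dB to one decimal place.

54.2 dB

L_p = L_w − 10·log₁₀(4π·r²) with r = 54.9 m.
4π·r² = 3.788e+04 m², 10·log₁₀ of that is 45.784 dB.
L_p = 100 − 45.784 = 54.22 dB.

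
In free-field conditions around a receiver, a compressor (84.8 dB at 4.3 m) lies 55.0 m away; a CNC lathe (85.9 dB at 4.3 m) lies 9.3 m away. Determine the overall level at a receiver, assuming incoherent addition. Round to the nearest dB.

Apply inverse-square spreading to bring every level to the receiver, then sum 10^(L/10).
compressor: 84.8 − 20·log₁₀(55.0/4.3) = 84.8 − 22.14 = 62.66 dB.
CNC lathe: 85.9 − 20·log₁₀(9.3/4.3) = 85.9 − 6.70 = 79.20 dB.
Σ 10^(L/10) = 8.502e+07 → L_total = 10·log₁₀(8.502e+07) = 79.30 dB.

79 dB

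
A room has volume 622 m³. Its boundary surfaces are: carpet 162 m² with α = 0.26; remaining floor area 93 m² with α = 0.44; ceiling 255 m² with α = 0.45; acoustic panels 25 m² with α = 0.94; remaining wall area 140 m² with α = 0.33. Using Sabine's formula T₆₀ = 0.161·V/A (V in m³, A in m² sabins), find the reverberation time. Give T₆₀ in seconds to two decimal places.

Total absorption A = 162·0.26 + 93·0.44 + 255·0.45 + 25·0.94 + 140·0.33 = 267.49 m² sabins.
T₆₀ = 0.161·V/A = 0.161·622/267.49 = 0.374 s.

0.37 s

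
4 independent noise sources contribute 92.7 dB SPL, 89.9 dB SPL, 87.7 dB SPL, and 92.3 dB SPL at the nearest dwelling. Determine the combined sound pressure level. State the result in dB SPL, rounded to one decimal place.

For uncorrelated sources the intensities add, so convert each level to linear form, sum, and take 10·log₁₀ of the total.
Σ 10^(L/10) = 10^(92.7/10) + 10^(89.9/10) + 10^(87.7/10) + 10^(92.3/10) = 5.126e+09.
L_total = 10·log₁₀(5.126e+09) = 97.10 dB SPL.

97.1 dB SPL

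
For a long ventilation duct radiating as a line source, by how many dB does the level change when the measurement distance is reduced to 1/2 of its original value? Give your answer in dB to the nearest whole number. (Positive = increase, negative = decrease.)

With cylindrical spreading the level changes by −10·log₁₀(r₂/r₁).
ΔL = −10·log₁₀(0.5) = +3.01 dB.

+3 dB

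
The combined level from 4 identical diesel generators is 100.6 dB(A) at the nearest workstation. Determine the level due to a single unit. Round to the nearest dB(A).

95 dB(A)

For N identical incoherent sources L_total = L₁ + 10·log₁₀ N, so L₁ = 100.6 − 10·log₁₀(4) = 100.6 − 6.021.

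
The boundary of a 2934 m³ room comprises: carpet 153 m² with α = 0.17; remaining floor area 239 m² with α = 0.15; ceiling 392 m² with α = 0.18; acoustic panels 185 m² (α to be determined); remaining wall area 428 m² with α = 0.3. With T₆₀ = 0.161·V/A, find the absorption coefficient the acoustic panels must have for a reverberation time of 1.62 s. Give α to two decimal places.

0.17

From T₆₀ = 0.161·V/A, the target T₆₀ = 1.62 s needs A = 0.161·2934/1.62 = 291.59 m².
Absorption from the other surfaces = 153·0.17 + 239·0.15 + 392·0.18 + 428·0.3 = 260.82 m², so the acoustic panels must supply 30.77 m² over 185 m².
α = 30.77/185 = 0.166.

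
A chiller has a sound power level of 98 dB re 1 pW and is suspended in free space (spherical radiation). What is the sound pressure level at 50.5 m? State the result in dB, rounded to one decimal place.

The power spreads over a sphere of area 4π·r², so L_p = L_w − 10·log₁₀(4π·r²).
4π·r² = 3.205e+04 m², 10·log₁₀ of that is 45.058 dB.
L_p = 98 − 45.058 = 52.94 dB.

52.9 dB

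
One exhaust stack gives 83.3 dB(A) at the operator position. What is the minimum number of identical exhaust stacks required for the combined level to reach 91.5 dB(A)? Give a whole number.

The shortfall is 91.5 − 83.3 = 8.2 dB, and N units add 10·log₁₀ N, so need 10·log₁₀ N ≥ 8.2.
N ≥ 10^(8.2/10) = 6.607, so N = 7.

7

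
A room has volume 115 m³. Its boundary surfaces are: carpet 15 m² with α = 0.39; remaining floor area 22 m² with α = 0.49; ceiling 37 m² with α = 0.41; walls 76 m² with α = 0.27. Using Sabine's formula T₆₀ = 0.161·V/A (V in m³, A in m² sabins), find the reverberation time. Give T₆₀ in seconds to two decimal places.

0.35 s

Total absorption A = 15·0.39 + 22·0.49 + 37·0.41 + 76·0.27 = 52.32 m² sabins.
T₆₀ = 0.161 × 115 / 52.32 = 0.354 s.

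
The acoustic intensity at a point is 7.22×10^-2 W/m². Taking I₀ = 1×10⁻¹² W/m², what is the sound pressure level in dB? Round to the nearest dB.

L = 10·log₁₀(I/I₀) = 10·log₁₀(7.22×10^-2/10⁻¹²) = 10·log₁₀(7.22×10^10).
L = 10·(0.8585 + 10) = 108.59 dB.

109 dB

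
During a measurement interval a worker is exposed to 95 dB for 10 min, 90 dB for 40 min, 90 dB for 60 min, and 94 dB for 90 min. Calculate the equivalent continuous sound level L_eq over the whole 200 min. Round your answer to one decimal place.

The energy average is taken in the linear domain: L_eq = 10·log₁₀[(Σ tᵢ·10^(Lᵢ/10))/T], T = 200 min.
Σ tᵢ·10^(Lᵢ/10) = 10·10^(95/10) + 40·10^(90/10) + 60·10^(90/10) + 90·10^(94/10) = 3.577e+11.
L_eq = 10·log₁₀(3.577e+11/200) = 92.52 dB.

92.5 dB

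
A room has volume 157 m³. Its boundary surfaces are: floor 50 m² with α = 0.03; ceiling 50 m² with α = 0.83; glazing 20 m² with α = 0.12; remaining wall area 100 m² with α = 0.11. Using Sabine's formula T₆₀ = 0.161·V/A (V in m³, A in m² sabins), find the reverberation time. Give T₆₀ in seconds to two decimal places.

Total absorption A = 50·0.03 + 50·0.83 + 20·0.12 + 100·0.11 = 56.40 m² sabins.
T₆₀ = 0.161·V/A = 0.161·157/56.40 = 0.448 s.

0.45 s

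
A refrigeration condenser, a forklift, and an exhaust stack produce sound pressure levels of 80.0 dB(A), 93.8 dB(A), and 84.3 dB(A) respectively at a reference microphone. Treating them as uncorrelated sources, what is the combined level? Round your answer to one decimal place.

For uncorrelated sources the intensities add, so convert each level to linear form, sum, and take 10·log₁₀ of the total.
Σ 10^(L/10) = 10^(80.0/10) + 10^(93.8/10) + 10^(84.3/10) = 2.768e+09.
L_total = 10·log₁₀(2.768e+09) = 94.42 dB(A).

94.4 dB(A)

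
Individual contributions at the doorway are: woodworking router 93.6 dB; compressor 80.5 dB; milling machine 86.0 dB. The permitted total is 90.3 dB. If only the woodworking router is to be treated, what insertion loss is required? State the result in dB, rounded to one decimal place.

Everything except the woodworking router sums to 10^(80.5/10) + 10^(86.0/10) = 5.103e+08 in linear terms, 87.08 dB.
To meet 90.3 dB overall, the treated woodworking router may contribute at most 10^(90.3/10) − 5.103e+08 = 5.612e+08, i.e. 87.49 dB.
Required insertion loss = 93.6 − 87.49 = 6.11 dB.

6.1 dB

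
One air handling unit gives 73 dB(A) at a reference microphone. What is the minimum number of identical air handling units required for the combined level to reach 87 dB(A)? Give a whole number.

26

The shortfall is 87 − 73 = 14.0 dB, and N units add 10·log₁₀ N, so need 10·log₁₀ N ≥ 14.0.
N ≥ 10^(14.0/10) = 25.119, so N = 26.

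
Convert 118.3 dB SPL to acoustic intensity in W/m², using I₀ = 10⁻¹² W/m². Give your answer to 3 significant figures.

I = I₀·10^(L/10) = 10⁻¹² × 10^(118.3/10) = 10^(-0.170).

0.676 W/m²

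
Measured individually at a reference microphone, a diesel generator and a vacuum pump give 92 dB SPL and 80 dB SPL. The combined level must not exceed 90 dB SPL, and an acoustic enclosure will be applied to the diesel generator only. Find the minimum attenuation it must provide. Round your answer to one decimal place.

2.5 dB

The untreated sources together contribute 10^(80/10) = 1.000e+08, i.e. 80.00 dB SPL.
To meet 90 dB SPL overall, the treated diesel generator may contribute at most 10^(90/10) − 1.000e+08 = 9.000e+08, i.e. 89.54 dB SPL.
So the diesel generator must be reduced from 92 to 89.54 dB SPL: IL = 2.46 dB.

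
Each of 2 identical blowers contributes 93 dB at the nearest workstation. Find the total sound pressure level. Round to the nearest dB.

L_total = L₁ + 10·log₁₀ N for N identical incoherent sources.
L_total = 93 + 10·log₁₀(2) = 93 + 3.010 = 96.01 dB.

96 dB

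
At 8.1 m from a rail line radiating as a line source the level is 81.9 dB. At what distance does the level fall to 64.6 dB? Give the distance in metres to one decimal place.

435.0 m

The 17.3 dB drop corresponds to a distance ratio of 10^(17.3/10) for a line source.
r₂ = 8.1·10^((81.9−64.6)/10) = 8.1·10^(17.3/10) = 435.00 m.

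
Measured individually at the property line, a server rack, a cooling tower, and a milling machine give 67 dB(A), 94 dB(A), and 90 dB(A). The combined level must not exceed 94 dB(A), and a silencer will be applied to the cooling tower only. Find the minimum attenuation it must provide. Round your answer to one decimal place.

2.2 dB

The untreated sources together contribute 10^(67/10) + 10^(90/10) = 1.005e+09, i.e. 90.02 dB(A).
The limit corresponds to 10^(94/10) = 2.512e+09; subtracting the fixed part leaves 1.507e+09 for the cooling tower, i.e. 91.78 dB(A).
Required insertion loss = 94 − 91.78 = 2.22 dB.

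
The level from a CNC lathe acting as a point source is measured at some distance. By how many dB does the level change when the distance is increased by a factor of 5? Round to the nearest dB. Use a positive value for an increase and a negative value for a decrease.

With spherical spreading the level changes by −20·log₁₀(r₂/r₁).
ΔL = −20·log₁₀(5) = -13.98 dB.

-14 dB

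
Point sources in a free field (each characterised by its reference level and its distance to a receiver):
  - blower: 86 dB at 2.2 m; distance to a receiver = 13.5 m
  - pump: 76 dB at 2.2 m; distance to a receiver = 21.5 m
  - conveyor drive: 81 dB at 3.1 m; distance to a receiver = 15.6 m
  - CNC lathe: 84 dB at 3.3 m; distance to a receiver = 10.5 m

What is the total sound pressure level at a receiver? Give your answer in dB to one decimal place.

Propagate each source to the receiver with L = L_ref − 20·log₁₀(r/r_ref), then add intensities.
blower: 86 − 20·log₁₀(13.5/2.2) = 86 − 15.76 = 70.24 dB.
pump: 76 − 20·log₁₀(21.5/2.2) = 76 − 19.80 = 56.20 dB.
conveyor drive: 81 − 20·log₁₀(15.6/3.1) = 81 − 14.04 = 66.96 dB.
CNC lathe: 84 − 20·log₁₀(10.5/3.3) = 84 − 10.05 = 73.95 dB.
Σ 10^(L/10) = 4.077e+07 → L_total = 10·log₁₀(4.077e+07) = 76.10 dB.

76.1 dB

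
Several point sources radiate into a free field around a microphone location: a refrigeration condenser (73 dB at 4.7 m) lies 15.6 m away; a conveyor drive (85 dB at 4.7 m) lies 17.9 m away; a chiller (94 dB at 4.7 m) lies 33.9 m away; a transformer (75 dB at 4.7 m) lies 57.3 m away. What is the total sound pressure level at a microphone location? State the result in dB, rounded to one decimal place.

78.6 dB

First find each source's level at the receiver (point-source: −20·log₁₀(r/r_ref)), then combine on an intensity basis.
refrigeration condenser: 73 − 20·log₁₀(15.6/4.7) = 73 − 10.42 = 62.58 dB.
conveyor drive: 85 − 20·log₁₀(17.9/4.7) = 85 − 11.62 = 73.38 dB.
chiller: 94 − 20·log₁₀(33.9/4.7) = 94 − 17.16 = 76.84 dB.
transformer: 75 − 20·log₁₀(57.3/4.7) = 75 − 21.72 = 53.28 dB.
Σ 10^(L/10) = 7.211e+07 → L_total = 10·log₁₀(7.211e+07) = 78.58 dB.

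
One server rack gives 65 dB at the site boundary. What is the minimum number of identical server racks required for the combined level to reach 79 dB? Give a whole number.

26

N identical sources give L₁ + 10·log₁₀ N, so require 10·log₁₀ N ≥ 79 − 65 = 14.0 dB.
N ≥ 10^(14.0/10) = 25.119, so N = 26.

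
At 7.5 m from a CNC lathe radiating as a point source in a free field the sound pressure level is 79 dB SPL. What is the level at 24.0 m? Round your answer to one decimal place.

Point-source attenuation: ΔL = 20·log₁₀(r₂/r₁) = 20·log₁₀(24.0/7.5) = 10.103 dB.
L₂ = 79 − 20·log₁₀(24.0/7.5) = 79 − 10.103 = 68.90 dB SPL.

68.9 dB SPL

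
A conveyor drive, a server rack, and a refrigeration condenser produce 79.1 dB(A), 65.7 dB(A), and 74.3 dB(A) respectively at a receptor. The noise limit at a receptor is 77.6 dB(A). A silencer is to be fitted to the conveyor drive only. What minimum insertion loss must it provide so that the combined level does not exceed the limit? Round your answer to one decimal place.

4.8 dB

Fixed contribution from the other sources: Σ 10^(L/10) = 10^(65.7/10) + 10^(74.3/10) = 3.063e+07 (74.86 dB(A)).
To meet 77.6 dB(A) overall, the treated conveyor drive may contribute at most 10^(77.6/10) − 3.063e+07 = 2.691e+07, i.e. 74.30 dB(A).
So the conveyor drive must be reduced from 79.1 to 74.30 dB(A): IL = 4.80 dB.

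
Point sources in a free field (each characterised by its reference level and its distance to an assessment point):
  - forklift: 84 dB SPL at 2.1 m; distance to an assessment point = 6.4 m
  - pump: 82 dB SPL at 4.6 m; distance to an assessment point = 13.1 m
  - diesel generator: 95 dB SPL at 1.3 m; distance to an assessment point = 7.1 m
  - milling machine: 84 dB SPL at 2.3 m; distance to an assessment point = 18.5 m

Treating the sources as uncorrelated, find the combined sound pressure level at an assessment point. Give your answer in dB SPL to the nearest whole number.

82 dB SPL

First find each source's level at the receiver (point-source: −20·log₁₀(r/r_ref)), then combine on an intensity basis.
forklift: 84 − 20·log₁₀(6.4/2.1) = 84 − 9.68 = 74.32 dB SPL.
pump: 82 − 20·log₁₀(13.1/4.6) = 82 − 9.09 = 72.91 dB SPL.
diesel generator: 95 − 20·log₁₀(7.1/1.3) = 95 − 14.75 = 80.25 dB SPL.
milling machine: 84 − 20·log₁₀(18.5/2.3) = 84 − 18.11 = 65.89 dB SPL.
Σ 10^(L/10) = 1.565e+08 → L_total = 10·log₁₀(1.565e+08) = 81.94 dB SPL.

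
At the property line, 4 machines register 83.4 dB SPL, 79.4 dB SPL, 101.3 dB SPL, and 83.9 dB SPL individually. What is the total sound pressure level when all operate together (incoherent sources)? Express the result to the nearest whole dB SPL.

101 dB SPL

Incoherent sources combine by intensity addition: L_total = 10·log₁₀(Σ 10^(L_i/10)).
Σ 10^(L/10) = 10^(83.4/10) + 10^(79.4/10) + 10^(101.3/10) + 10^(83.9/10) = 1.404e+10.
L_total = 10·log₁₀(1.404e+10) = 101.47 dB SPL.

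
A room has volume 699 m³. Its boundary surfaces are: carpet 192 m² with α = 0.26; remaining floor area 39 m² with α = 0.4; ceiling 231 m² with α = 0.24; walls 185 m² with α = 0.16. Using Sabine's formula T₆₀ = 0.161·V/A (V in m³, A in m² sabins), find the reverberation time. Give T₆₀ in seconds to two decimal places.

0.75 s

Summing Sᵢαᵢ: 192·0.26 + 39·0.4 + 231·0.24 + 185·0.16 = 150.56 m².
T₆₀ = 0.161 × 699 / 150.56 = 0.747 s.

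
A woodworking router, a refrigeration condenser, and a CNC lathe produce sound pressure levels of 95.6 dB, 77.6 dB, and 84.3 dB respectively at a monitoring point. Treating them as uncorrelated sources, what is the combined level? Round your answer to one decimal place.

96.0 dB

For uncorrelated sources the intensities add, so convert each level to linear form, sum, and take 10·log₁₀ of the total.
Σ 10^(L/10) = 10^(95.6/10) + 10^(77.6/10) + 10^(84.3/10) = 3.957e+09.
L_total = 10·log₁₀(3.957e+09) = 95.97 dB.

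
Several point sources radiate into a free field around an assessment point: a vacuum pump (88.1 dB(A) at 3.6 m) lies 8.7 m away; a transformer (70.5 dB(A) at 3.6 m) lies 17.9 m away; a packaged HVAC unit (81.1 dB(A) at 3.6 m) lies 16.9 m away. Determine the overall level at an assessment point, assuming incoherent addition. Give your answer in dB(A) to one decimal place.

80.7 dB(A)

First find each source's level at the receiver (point-source: −20·log₁₀(r/r_ref)), then combine on an intensity basis.
vacuum pump: 88.1 − 20·log₁₀(8.7/3.6) = 88.1 − 7.66 = 80.44 dB(A).
transformer: 70.5 − 20·log₁₀(17.9/3.6) = 70.5 − 13.93 = 56.57 dB(A).
packaged HVAC unit: 81.1 − 20·log₁₀(16.9/3.6) = 81.1 − 13.43 = 67.67 dB(A).
Σ 10^(L/10) = 1.169e+08 → L_total = 10·log₁₀(1.169e+08) = 80.68 dB(A).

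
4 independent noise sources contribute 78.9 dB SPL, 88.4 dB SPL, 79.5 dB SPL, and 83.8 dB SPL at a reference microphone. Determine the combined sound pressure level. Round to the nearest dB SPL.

90 dB SPL

For uncorrelated sources the intensities add, so convert each level to linear form, sum, and take 10·log₁₀ of the total.
Σ 10^(L/10) = 10^(78.9/10) + 10^(88.4/10) + 10^(79.5/10) + 10^(83.8/10) = 1.098e+09.
L_total = 10·log₁₀(1.098e+09) = 90.41 dB SPL.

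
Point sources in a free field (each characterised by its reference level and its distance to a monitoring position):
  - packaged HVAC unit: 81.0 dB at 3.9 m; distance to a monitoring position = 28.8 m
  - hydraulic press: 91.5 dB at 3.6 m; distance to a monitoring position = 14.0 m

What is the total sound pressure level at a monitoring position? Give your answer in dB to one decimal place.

First find each source's level at the receiver (point-source: −20·log₁₀(r/r_ref)), then combine on an intensity basis.
packaged HVAC unit: 81.0 − 20·log₁₀(28.8/3.9) = 81.0 − 17.37 = 63.63 dB.
hydraulic press: 91.5 − 20·log₁₀(14.0/3.6) = 91.5 − 11.80 = 79.70 dB.
Σ 10^(L/10) = 9.571e+07 → L_total = 10·log₁₀(9.571e+07) = 79.81 dB.

79.8 dB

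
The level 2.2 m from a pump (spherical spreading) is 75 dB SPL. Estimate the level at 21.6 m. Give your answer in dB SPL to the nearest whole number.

Spherical spreading from a point source gives a 20·log₁₀(r₂/r₁) drop.
L₂ = 75 − 20·log₁₀(21.6/2.2) = 75 − 19.841 = 55.16 dB SPL.

55 dB SPL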